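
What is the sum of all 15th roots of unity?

Sum of all nth roots of unity equals 0 for n > 1 (geometric series with r ≠ 1).

0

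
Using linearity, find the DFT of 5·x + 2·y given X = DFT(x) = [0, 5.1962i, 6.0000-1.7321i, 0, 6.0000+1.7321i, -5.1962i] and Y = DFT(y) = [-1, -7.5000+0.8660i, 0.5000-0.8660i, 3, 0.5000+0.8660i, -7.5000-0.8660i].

By linearity: DFT(5x + 2y) = 5·DFT(x) + 2·DFT(y)
= 5·[0, 5.1962i, 6.0000-1.7321i, 0, 6.0000+1.7321i, -5.1962i] + 2·[-1, -7.5000+0.8660i, 0.5000-0.8660i, 3, 0.5000+0.8660i, -7.5000-0.8660i]

Computing element-wise:
Z[0] = 5·(0) + 2·(-1) = -2
Z[1] = 5·(5.1962i) + 2·(-7.5000+0.8660i) = -15.0000+27.7130i
Z[2] = 5·(6.0000-1.7321i) + 2·(0.5000-0.8660i) = 31.0000-10.3925i
Z[3] = 5·(0) + 2·(3) = 6
Z[4] = 5·(6.0000+1.7321i) + 2·(0.5000+0.8660i) = 31.0000+10.3925i
Z[5] = 5·(-5.1962i) + 2·(-7.5000-0.8660i) = -15.0000-27.7130i

DFT(5x + 2y) = 5·X + 2·Y = [-2, -15.0000+27.7130i, 31.0000-10.3925i, 6, 31.0000+10.3925i, -15.0000-27.7130i]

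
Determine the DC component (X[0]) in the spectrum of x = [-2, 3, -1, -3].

X[0] = Σ(n=0 to 3) x[n] · ω_4^0 = Σ x[n]
= (-2) + (3) + (-1) + (-3)

X[0] = -3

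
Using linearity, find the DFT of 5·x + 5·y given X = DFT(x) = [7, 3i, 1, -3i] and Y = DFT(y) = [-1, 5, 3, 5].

By linearity: DFT(5x + 5y) = 5·DFT(x) + 5·DFT(y)
= 5·[7, 3i, 1, -3i] + 5·[-1, 5, 3, 5]

Computing element-wise:
Z[0] = 5·(7) + 5·(-1) = 30
Z[1] = 5·(3i) + 5·(5) = 25+15i
Z[2] = 5·(1) + 5·(3) = 20
Z[3] = 5·(-3i) + 5·(5) = 25-15i

DFT(5x + 5y) = 5·X + 5·Y = [30, 25+15i, 20, 25-15i]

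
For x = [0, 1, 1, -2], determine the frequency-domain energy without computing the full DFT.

Parseval: Σ|x[n]|² = (1/N)Σ|X[k]|², so Σ|X[k]|² = N·Σ|x[n]|² = 4·6.0000

Σ|X[k]|² = N·Σ|x[n]|² = 4·6.0000 = 24.0000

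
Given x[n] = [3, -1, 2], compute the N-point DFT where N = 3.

X[k] = Σ(n=0 to 2) x[n] · ω_3^(nk)
where ω_3 = e^(-2πi/3)

Computing each X[k]:
X[0] = 4
X[1] = 2.5000+2.5981i
X[2] = 2.5000-2.5981i

X = [4, 2.5000+2.5981i, 2.5000-2.5981i]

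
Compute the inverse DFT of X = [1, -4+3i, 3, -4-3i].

x[n] = (1/4) Σ(k=0 to 3) X[k] · e^(2πikn/4)

Computing each x[n]:
x[0] = -1
x[1] = -2
x[2] = 3
x[3] = 1

x = [-1, -2, 3, 1]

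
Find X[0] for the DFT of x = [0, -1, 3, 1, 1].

X[0] = Σ(n=0 to 4) x[n] · ω_5^0 = Σ x[n]
= (0) + (-1) + (3) + (1) + (1)

X[0] = 4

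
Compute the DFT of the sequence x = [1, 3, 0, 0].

X[k] = Σ(n=0 to 3) x[n] · ω_4^(nk)
where ω_4 = e^(-2πi/4)

Computing each X[k]:
X[0] = 4
X[1] = 1-3i
X[2] = -2
X[3] = 1+3i

X = [4, 1-3i, -2, 1+3i]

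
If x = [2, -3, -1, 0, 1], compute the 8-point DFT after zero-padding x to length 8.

Original 5-point DFT: [-1, 2.1910+4.3920i, 3.3090+1.4001i, 3.3090-1.4001i, 2.1910-4.3920i]
Zero-padded 8-point DFT provides frequency interpolation.

DFT_8([x, 0, ...]) = [-1, -1.1213+3.1213i, 4+3i, 3.1213+1.1213i, 5, 3.1213-1.1213i, 4-3i, -1.1213-3.1213i]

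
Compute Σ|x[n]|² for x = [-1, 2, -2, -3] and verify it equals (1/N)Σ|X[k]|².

Time domain:
Σ|x[n]|² = |-1|² + |2|² + |-2|² + |-3|² = 18.0000

Frequency domain:
(1/4)Σ|X[k]|² = (1/4)(|-4|² + |1-5i|² + |-2|² + |1+5i|²) = (1/4)·72.0000 = 18.0000

Both sides agree, confirming Parseval's theorem.

Σ|x[n]|² = (1/N)Σ|X[k]|² = 18.0000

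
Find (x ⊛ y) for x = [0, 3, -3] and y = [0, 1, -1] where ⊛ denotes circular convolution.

(x ⊛ y)[n] = Σ(m=0 to 2) x[m] · y[(n-m) mod 3]

Computing each output sample:
(x ⊛ y)[0] = -6
(x ⊛ y)[1] = 3
(x ⊛ y)[2] = 3

x ⊛ y = [-6, 3, 3]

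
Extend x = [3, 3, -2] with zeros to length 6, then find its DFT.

Original 3-point DFT: [4, 2.5000-4.3301i, 2.5000+4.3301i]
Zero-padded 6-point DFT provides frequency interpolation.

DFT_6([x, 0, ...]) = [4, 5.5000-0.8660i, 2.5000-4.3301i, -2, 2.5000+4.3301i, 5.5000+0.8660i]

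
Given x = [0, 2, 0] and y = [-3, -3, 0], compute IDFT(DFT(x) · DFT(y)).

(x ⊛ y)[n] = Σ(m=0 to 2) x[m] · y[(n-m) mod 3]

Computing each output sample:
(x ⊛ y)[0] = 0
(x ⊛ y)[1] = -6
(x ⊛ y)[2] = -6

x ⊛ y = [0, -6, -6]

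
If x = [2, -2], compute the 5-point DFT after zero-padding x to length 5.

Original 2-point DFT: [0, 4]
Zero-padded 5-point DFT provides frequency interpolation.

DFT_5([x, 0, ...]) = [0, 1.3820+1.9021i, 3.6180+1.1756i, 3.6180-1.1756i, 1.3820-1.9021i]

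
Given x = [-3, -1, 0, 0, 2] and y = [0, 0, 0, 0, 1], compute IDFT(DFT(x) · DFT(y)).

(x ⊛ y)[n] = Σ(m=0 to 4) x[m] · y[(n-m) mod 5]

Computing each output sample:
(x ⊛ y)[0] = -1
(x ⊛ y)[1] = 0
(x ⊛ y)[2] = 0
(x ⊛ y)[3] = 2
(x ⊛ y)[4] = -3

x ⊛ y = [-1, 0, 0, 2, -3]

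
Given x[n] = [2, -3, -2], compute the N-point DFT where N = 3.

X[k] = Σ(n=0 to 2) x[n] · ω_3^(nk)
where ω_3 = e^(-2πi/3)

Computing each X[k]:
X[0] = -3
X[1] = 4.5000+0.8660i
X[2] = 4.5000-0.8660i

X = [-3, 4.5000+0.8660i, 4.5000-0.8660i]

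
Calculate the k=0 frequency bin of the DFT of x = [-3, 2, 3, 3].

X[0] = Σ(n=0 to 3) x[n] · ω_4^0 = Σ x[n]
= (-3) + (2) + (3) + (3)

X[0] = 5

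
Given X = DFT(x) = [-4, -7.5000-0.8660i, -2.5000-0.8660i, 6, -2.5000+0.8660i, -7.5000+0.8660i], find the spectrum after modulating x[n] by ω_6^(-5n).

Modulation property: DFT(ω_6^(-5n)·x[n]) = X[(k-5) mod 6], so circularly shift X by 5 positions.

X[k-5] = [-7.5000-0.8660i, -2.5000-0.8660i, 6, -2.5000+0.8660i, -7.5000+0.8660i, -4]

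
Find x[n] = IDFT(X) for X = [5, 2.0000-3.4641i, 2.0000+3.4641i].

x[n] = (1/3) Σ(k=0 to 2) X[k] · e^(2πikn/3)

Computing each x[n]:
x[0] = 3
x[1] = 3
x[2] = -1

x = [3, 3, -1]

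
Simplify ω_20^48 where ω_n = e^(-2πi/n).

Since ω_20^20 = 1, powers reduce modulo 20.
48 mod 20 = 8
So ω_20^48 = ω_20^8 = e^(-2πi·8/20)

ω_20^48 = ω_20^8 = -0.8090-0.5878i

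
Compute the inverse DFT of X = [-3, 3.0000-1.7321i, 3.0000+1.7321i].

x[n] = (1/3) Σ(k=0 to 2) X[k] · e^(2πikn/3)

Computing each x[n]:
x[0] = 1
x[1] = -1
x[2] = -3

x = [1, -1, -3]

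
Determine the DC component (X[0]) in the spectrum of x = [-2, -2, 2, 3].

X[0] = Σ(n=0 to 3) x[n] · ω_4^0 = Σ x[n]
= (-2) + (-2) + (2) + (3)

X[0] = 1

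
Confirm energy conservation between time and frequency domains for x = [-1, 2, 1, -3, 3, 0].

Time domain:
Σ|x[n]|² = |-1|² + |2|² + |1|² + |-3|² + |3|² + |0|² = 24.0000

Frequency domain:
(1/6)Σ|X[k]|² = (1/6)(|2|² + |1|² + |-7.0000-3.4641i|² + |4|² + |-7.0000+3.4641i|² + |1|²) = (1/6)·144.0000 = 24.0000

Both sides agree, confirming Parseval's theorem.

Σ|x[n]|² = (1/N)Σ|X[k]|² = 24.0000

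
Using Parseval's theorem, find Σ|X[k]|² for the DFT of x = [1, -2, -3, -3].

Parseval: Σ|x[n]|² = (1/N)Σ|X[k]|², so Σ|X[k]|² = N·Σ|x[n]|² = 4·23.0000

Σ|X[k]|² = N·Σ|x[n]|² = 4·23.0000 = 92.0000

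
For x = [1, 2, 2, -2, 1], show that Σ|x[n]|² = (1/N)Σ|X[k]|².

Time domain:
Σ|x[n]|² = |1|² + |2|² + |2|² + |-2|² + |1|² = 14.0000

Frequency domain:
(1/5)Σ|X[k]|² = (1/5)(|4|² + |1.9271-3.3022i|² + |-1.4271+3.2164i|² + |-1.4271-3.2164i|² + |1.9271+3.3022i|²) = (1/5)·70.0000 = 14.0000

Both sides agree, confirming Parseval's theorem.

Σ|x[n]|² = (1/N)Σ|X[k]|² = 14.0000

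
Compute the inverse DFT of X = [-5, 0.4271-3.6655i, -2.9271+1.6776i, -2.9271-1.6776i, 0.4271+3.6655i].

x[n] = (1/5) Σ(k=0 to 4) X[k] · e^(2πikn/5)

Computing each x[n]:
x[0] = -2
x[1] = 1
x[2] = 0
x[3] = -3
x[4] = -1

x = [-2, 1, 0, -3, -1]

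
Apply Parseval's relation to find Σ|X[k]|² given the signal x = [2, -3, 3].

Parseval: Σ|x[n]|² = (1/N)Σ|X[k]|², so Σ|X[k]|² = N·Σ|x[n]|² = 3·22.0000

Σ|X[k]|² = N·Σ|x[n]|² = 3·22.0000 = 66.0000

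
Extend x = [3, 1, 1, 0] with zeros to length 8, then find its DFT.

Original 4-point DFT: [5, 2-1i, 3, 2+1i]
Zero-padded 8-point DFT provides frequency interpolation.

DFT_8([x, 0, ...]) = [5, 3.7071-1.7071i, 2-1i, 2.2929+0.2929i, 3, 2.2929-0.2929i, 2+1i, 3.7071+1.7071i]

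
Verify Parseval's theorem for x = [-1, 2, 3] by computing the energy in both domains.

Time domain:
Σ|x[n]|² = |-1|² + |2|² + |3|² = 14.0000

Frequency domain:
(1/3)Σ|X[k]|² = (1/3)(|4|² + |-3.5000+0.8660i|² + |-3.5000-0.8660i|²) = (1/3)·42.0000 = 14.0000

Both sides agree, confirming Parseval's theorem.

Σ|x[n]|² = (1/N)Σ|X[k]|² = 14.0000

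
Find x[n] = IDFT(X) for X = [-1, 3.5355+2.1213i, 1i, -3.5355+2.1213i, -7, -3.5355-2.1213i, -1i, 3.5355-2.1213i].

x[n] = (1/8) Σ(k=0 to 7) X[k] · e^(2πikn/8)

Computing each x[n]:
x[0] = -1
x[1] = 1
x[2] = -1
x[3] = -1
x[4] = -1
x[5] = 0
x[6] = -1
x[7] = 3

x = [-1, 1, -1, -1, -1, 0, -1, 3]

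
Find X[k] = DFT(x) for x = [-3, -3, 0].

X[k] = Σ(n=0 to 2) x[n] · ω_3^(nk)
where ω_3 = e^(-2πi/3)

Computing each X[k]:
X[0] = -6
X[1] = -1.5000+2.5981i
X[2] = -1.5000-2.5981i

X = [-6, -1.5000+2.5981i, -1.5000-2.5981i]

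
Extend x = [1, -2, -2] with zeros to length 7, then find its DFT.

Original 3-point DFT: [-3, 3, 3]
Zero-padded 7-point DFT provides frequency interpolation.

DFT_7([x, 0, ...]) = [-3, 0.1981+3.5135i, 3.2470+1.0821i, 1.5550-0.6959i, 1.5550+0.6959i, 3.2470-1.0821i, 0.1981-3.5135i]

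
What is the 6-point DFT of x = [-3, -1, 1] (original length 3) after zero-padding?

Original 3-point DFT: [-3, -3.0000+1.7321i, -3.0000-1.7321i]
Zero-padded 6-point DFT provides frequency interpolation.

DFT_6([x, 0, ...]) = [-3, -4, -3.0000+1.7321i, -1, -3.0000-1.7321i, -4]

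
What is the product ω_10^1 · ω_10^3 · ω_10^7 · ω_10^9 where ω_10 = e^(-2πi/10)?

The primitive 10th roots of unity are ω_10^k for k coprime to 10: k ∈ {1, 3, 7, 9}
Their product equals the constant term of the cyclotomic polynomial Φ_10(x) up to sign.
For n ≥ 3, the product of all primitive nth roots of unity is 1. (For n=1 it is 1; for n=2 it is -1.)

1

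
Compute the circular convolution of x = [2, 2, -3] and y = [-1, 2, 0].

(x ⊛ y)[n] = Σ(m=0 to 2) x[m] · y[(n-m) mod 3]

Computing each output sample:
(x ⊛ y)[0] = -8
(x ⊛ y)[1] = 2
(x ⊛ y)[2] = 7

x ⊛ y = [-8, 2, 7]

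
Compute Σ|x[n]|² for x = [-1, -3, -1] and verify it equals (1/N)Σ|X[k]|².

Time domain:
Σ|x[n]|² = |-1|² + |-3|² + |-1|² = 11.0000

Frequency domain:
(1/3)Σ|X[k]|² = (1/3)(|-5|² + |1.0000+1.7321i|² + |1.0000-1.7321i|²) = (1/3)·33.0000 = 11.0000

Both sides agree, confirming Parseval's theorem.

Σ|x[n]|² = (1/N)Σ|X[k]|² = 11.0000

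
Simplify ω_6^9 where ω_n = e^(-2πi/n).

Since ω_6^6 = 1, powers reduce modulo 6.
9 mod 6 = 3
So ω_6^9 = ω_6^3 = e^(-2πi·3/6)

ω_6^9 = ω_6^3 = -1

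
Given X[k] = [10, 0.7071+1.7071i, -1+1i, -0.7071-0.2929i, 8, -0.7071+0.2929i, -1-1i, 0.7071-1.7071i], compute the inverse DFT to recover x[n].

x[n] = (1/8) Σ(k=0 to 7) X[k] · e^(2πikn/8)

Computing each x[n]:
x[0] = 2
x[1] = 0
x[2] = 2
x[3] = 0
x[4] = 2
x[5] = 0
x[6] = 3
x[7] = 1

x = [2, 0, 2, 0, 2, 0, 3, 1]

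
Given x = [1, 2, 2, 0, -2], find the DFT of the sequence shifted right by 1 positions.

Time shift by 1: X_shifted[k] = ω_5^(1k) · X[k]
Shifted x = [-2, 1, 2, 2, 0]

DFT(x[n-1]) = [3, -4.9271-0.9511i, -1.5729-0.5878i, -1.5729+0.5878i, -4.9271+0.9511i]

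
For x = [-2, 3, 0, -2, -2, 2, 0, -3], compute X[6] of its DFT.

X[6] = Σ(n=0 to 7) x[n] · ω_8^(6n) where ω_8 = e^(-2πi/8)
= (-2)·ω_8^0 + (3)·ω_8^6 + (0)·ω_8^12 + (-2)·ω_8^18 + (-2)·ω_8^24 + (2)·ω_8^30 + (0)·ω_8^36 + (-3)·ω_8^42

X[6] = -4+10i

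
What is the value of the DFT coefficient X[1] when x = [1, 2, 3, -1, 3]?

X[1] = Σ(n=0 to 4) x[n] · ω_5^(1n) where ω_5 = e^(-2πi/5)
= (1)·ω_5^0 + (2)·ω_5^1 + (3)·ω_5^2 + (-1)·ω_5^3 + (3)·ω_5^4

X[1] = 0.9271-1.4001i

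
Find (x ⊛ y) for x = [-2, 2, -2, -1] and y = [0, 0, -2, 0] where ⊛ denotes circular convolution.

(x ⊛ y)[n] = Σ(m=0 to 3) x[m] · y[(n-m) mod 4]

Computing each output sample:
(x ⊛ y)[0] = 4
(x ⊛ y)[1] = 2
(x ⊛ y)[2] = 4
(x ⊛ y)[3] = -4

x ⊛ y = [4, 2, 4, -4]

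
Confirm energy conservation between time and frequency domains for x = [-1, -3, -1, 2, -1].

Time domain:
Σ|x[n]|² = |-1|² + |-3|² + |-1|² + |2|² + |-1|² = 16.0000

Frequency domain:
(1/5)Σ|X[k]|² = (1/5)(|-4|² + |-3.0451+3.6655i|² + |2.5451-1.6776i|² + |2.5451+1.6776i|² + |-3.0451-3.6655i|²) = (1/5)·80.0000 = 16.0000

Both sides agree, confirming Parseval's theorem.

Σ|x[n]|² = (1/N)Σ|X[k]|² = 16.0000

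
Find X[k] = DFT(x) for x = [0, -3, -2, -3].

X[k] = Σ(n=0 to 3) x[n] · ω_4^(nk)
where ω_4 = e^(-2πi/4)

Computing each X[k]:
X[0] = -8
X[1] = 2
X[2] = 4
X[3] = 2

X = [-8, 2, 4, 2]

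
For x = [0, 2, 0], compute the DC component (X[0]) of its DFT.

X[0] = Σ(n=0 to 2) x[n] · ω_3^0 = Σ x[n]
= (0) + (2) + (0)

X[0] = 2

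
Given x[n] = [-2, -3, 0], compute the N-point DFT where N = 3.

X[k] = Σ(n=0 to 2) x[n] · ω_3^(nk)
where ω_3 = e^(-2πi/3)

Computing each X[k]:
X[0] = -5
X[1] = -0.5000+2.5981i
X[2] = -0.5000-2.5981i

X = [-5, -0.5000+2.5981i, -0.5000-2.5981i]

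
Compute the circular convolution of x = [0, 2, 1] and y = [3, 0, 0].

(x ⊛ y)[n] = Σ(m=0 to 2) x[m] · y[(n-m) mod 3]

Computing each output sample:
(x ⊛ y)[0] = 0
(x ⊛ y)[1] = 6
(x ⊛ y)[2] = 3

x ⊛ y = [0, 6, 3]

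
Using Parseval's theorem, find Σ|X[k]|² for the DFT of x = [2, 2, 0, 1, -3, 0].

Parseval: Σ|x[n]|² = (1/N)Σ|X[k]|², so Σ|X[k]|² = N·Σ|x[n]|² = 6·18.0000

Σ|X[k]|² = N·Σ|x[n]|² = 6·18.0000 = 108.0000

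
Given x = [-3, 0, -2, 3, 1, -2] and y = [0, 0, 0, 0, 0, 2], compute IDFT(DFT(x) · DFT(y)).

(x ⊛ y)[n] = Σ(m=0 to 5) x[m] · y[(n-m) mod 6]

Computing each output sample:
(x ⊛ y)[0] = 0
(x ⊛ y)[1] = -4
(x ⊛ y)[2] = 6
(x ⊛ y)[3] = 2
(x ⊛ y)[4] = -4
(x ⊛ y)[5] = -6

x ⊛ y = [0, -4, 6, 2, -4, -6]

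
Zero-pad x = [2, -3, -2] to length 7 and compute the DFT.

Original 3-point DFT: [-3, 4.5000+0.8660i, 4.5000-0.8660i]
Zero-padded 7-point DFT provides frequency interpolation.

DFT_7([x, 0, ...]) = [-3, 0.5746+4.2954i, 4.4695+2.0570i, 3.4559-0.2620i, 3.4559+0.2620i, 4.4695-2.0570i, 0.5746-4.2954i]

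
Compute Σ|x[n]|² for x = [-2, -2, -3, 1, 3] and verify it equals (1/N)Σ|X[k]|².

Time domain:
Σ|x[n]|² = |-2|² + |-2|² + |-3|² + |1|² + |3|² = 27.0000

Frequency domain:
(1/5)Σ|X[k]|² = (1/5)(|-3|² + |-0.0729+7.1064i|² + |-3.4271-0.8653i|² + |-3.4271+0.8653i|² + |-0.0729-7.1064i|²) = (1/5)·135.0000 = 27.0000

Both sides agree, confirming Parseval's theorem.

Σ|x[n]|² = (1/N)Σ|X[k]|² = 27.0000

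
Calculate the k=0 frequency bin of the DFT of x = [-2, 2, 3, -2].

X[0] = Σ(n=0 to 3) x[n] · ω_4^0 = Σ x[n]
= (-2) + (2) + (3) + (-2)

X[0] = 1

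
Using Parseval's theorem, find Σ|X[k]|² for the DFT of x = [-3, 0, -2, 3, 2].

Parseval: Σ|x[n]|² = (1/N)Σ|X[k]|², so Σ|X[k]|² = N·Σ|x[n]|² = 5·26.0000

Σ|X[k]|² = N·Σ|x[n]|² = 5·26.0000 = 130.0000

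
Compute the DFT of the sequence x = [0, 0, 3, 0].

X[k] = Σ(n=0 to 3) x[n] · ω_4^(nk)
where ω_4 = e^(-2πi/4)

Computing each X[k]:
X[0] = 3
X[1] = -3
X[2] = 3
X[3] = -3

X = [3, -3, 3, -3]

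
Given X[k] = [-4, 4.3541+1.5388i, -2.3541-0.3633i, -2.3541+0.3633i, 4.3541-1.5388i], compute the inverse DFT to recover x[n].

x[n] = (1/5) Σ(k=0 to 4) X[k] · e^(2πikn/5)

Computing each x[n]:
x[0] = 0
x[1] = 0
x[2] = -3
x[3] = -2
x[4] = 1

x = [0, 0, -3, -2, 1]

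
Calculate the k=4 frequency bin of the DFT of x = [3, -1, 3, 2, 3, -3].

X[4] = Σ(n=0 to 5) x[n] · ω_6^(4n) where ω_6 = e^(-2πi/6)
= (3)·ω_6^0 + (-1)·ω_6^4 + (3)·ω_6^8 + (2)·ω_6^12 + (3)·ω_6^16 + (-3)·ω_6^20

X[4] = 4.0000+1.7321i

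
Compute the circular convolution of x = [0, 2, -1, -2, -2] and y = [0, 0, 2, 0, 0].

(x ⊛ y)[n] = Σ(m=0 to 4) x[m] · y[(n-m) mod 5]

Computing each output sample:
(x ⊛ y)[0] = -4
(x ⊛ y)[1] = -4
(x ⊛ y)[2] = 0
(x ⊛ y)[3] = 4
(x ⊛ y)[4] = -2

x ⊛ y = [-4, -4, 0, 4, -2]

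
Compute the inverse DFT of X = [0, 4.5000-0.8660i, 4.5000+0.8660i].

x[n] = (1/3) Σ(k=0 to 2) X[k] · e^(2πikn/3)

Computing each x[n]:
x[0] = 3
x[1] = -1
x[2] = -2

x = [3, -1, -2]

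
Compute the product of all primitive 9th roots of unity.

The primitive 9th roots of unity are ω_9^k for k coprime to 9: k ∈ {1, 2, 4, 5, 7, 8}
Their product equals the constant term of the cyclotomic polynomial Φ_9(x) up to sign.
For n ≥ 3, the product of all primitive nth roots of unity is 1. (For n=1 it is 1; for n=2 it is -1.)

1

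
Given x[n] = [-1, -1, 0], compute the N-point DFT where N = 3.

X[k] = Σ(n=0 to 2) x[n] · ω_3^(nk)
where ω_3 = e^(-2πi/3)

Computing each X[k]:
X[0] = -2
X[1] = -0.5000+0.8660i
X[2] = -0.5000-0.8660i

X = [-2, -0.5000+0.8660i, -0.5000-0.8660i]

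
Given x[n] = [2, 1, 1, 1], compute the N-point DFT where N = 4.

X[k] = Σ(n=0 to 3) x[n] · ω_4^(nk)
where ω_4 = e^(-2πi/4)

Computing each X[k]:
X[0] = 5
X[1] = 1
X[2] = 1
X[3] = 1

X = [5, 1, 1, 1]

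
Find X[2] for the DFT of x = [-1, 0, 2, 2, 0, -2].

X[2] = Σ(n=0 to 5) x[n] · ω_6^(2n) where ω_6 = e^(-2πi/6)
= (-1)·ω_6^0 + (0)·ω_6^2 + (2)·ω_6^4 + (2)·ω_6^6 + (0)·ω_6^8 + (-2)·ω_6^10

X[2] = 1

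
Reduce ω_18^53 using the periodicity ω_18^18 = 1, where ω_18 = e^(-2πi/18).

Since ω_18^18 = 1, powers reduce modulo 18.
53 mod 18 = 17
So ω_18^53 = ω_18^17 = e^(-2πi·17/18)

ω_18^53 = ω_18^17 = 0.9397+0.3420i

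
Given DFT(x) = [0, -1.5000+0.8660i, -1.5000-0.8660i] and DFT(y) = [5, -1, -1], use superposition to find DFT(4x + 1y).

By linearity: DFT(4x + 1y) = 4·DFT(x) + 1·DFT(y)
= 4·[0, -1.5000+0.8660i, -1.5000-0.8660i] + 1·[5, -1, -1]

Computing element-wise:
Z[0] = 4·(0) + 1·(5) = 5
Z[1] = 4·(-1.5000+0.8660i) + 1·(-1) = -7.0000+3.4640i
Z[2] = 4·(-1.5000-0.8660i) + 1·(-1) = -7.0000-3.4640i

DFT(4x + 1y) = 4·X + 1·Y = [5, -7.0000+3.4640i, -7.0000-3.4640i]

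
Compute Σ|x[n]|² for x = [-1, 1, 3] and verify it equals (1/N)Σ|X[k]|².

Time domain:
Σ|x[n]|² = |-1|² + |1|² + |3|² = 11.0000

Frequency domain:
(1/3)Σ|X[k]|² = (1/3)(|3|² + |-3.0000+1.7321i|² + |-3.0000-1.7321i|²) = (1/3)·33.0000 = 11.0000

Both sides agree, confirming Parseval's theorem.

Σ|x[n]|² = (1/N)Σ|X[k]|² = 11.0000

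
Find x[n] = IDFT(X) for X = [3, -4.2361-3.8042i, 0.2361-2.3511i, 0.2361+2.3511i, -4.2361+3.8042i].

x[n] = (1/5) Σ(k=0 to 4) X[k] · e^(2πikn/5)

Computing each x[n]:
x[0] = -1
x[1] = 2
x[2] = 2
x[3] = 2
x[4] = -2

x = [-1, 2, 2, 2, -2]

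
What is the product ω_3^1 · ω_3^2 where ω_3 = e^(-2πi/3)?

The primitive 3rd roots of unity are ω_3^k for k coprime to 3: k ∈ {1, 2}
Their product equals the constant term of the cyclotomic polynomial Φ_3(x) up to sign.
For n ≥ 3, the product of all primitive nth roots of unity is 1. (For n=1 it is 1; for n=2 it is -1.)

1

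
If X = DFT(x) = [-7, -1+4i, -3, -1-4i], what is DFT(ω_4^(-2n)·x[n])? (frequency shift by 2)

Modulation property: DFT(ω_4^(-2n)·x[n]) = X[(k-2) mod 4], so circularly shift X by 2 positions.

X[k-2] = [-3, -1-4i, -7, -1+4i]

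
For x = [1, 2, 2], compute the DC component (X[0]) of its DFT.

X[0] = Σ(n=0 to 2) x[n] · ω_3^0 = Σ x[n]
= (1) + (2) + (2)

X[0] = 5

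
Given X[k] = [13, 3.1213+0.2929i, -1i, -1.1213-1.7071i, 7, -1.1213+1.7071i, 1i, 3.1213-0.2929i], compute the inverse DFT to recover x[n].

x[n] = (1/8) Σ(k=0 to 7) X[k] · e^(2πikn/8)

Computing each x[n]:
x[0] = 3
x[1] = 2
x[2] = 2
x[3] = 0
x[4] = 2
x[5] = 0
x[6] = 3
x[7] = 1

x = [3, 2, 2, 0, 2, 0, 3, 1]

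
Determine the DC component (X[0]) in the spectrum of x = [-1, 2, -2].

X[0] = Σ(n=0 to 2) x[n] · ω_3^0 = Σ x[n]
= (-1) + (2) + (-2)

X[0] = -1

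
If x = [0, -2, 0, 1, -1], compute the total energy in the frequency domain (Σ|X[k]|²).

Parseval: Σ|x[n]|² = (1/N)Σ|X[k]|², so Σ|X[k]|² = N·Σ|x[n]|² = 5·6.0000

Σ|X[k]|² = N·Σ|x[n]|² = 5·6.0000 = 30.0000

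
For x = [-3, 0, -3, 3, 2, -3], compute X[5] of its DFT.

X[5] = Σ(n=0 to 5) x[n] · ω_6^(5n) where ω_6 = e^(-2πi/6)
= (-3)·ω_6^0 + (0)·ω_6^5 + (-3)·ω_6^10 + (3)·ω_6^15 + (2)·ω_6^20 + (-3)·ω_6^25

X[5] = -7.0000-1.7321i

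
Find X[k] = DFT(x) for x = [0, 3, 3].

X[k] = Σ(n=0 to 2) x[n] · ω_3^(nk)
where ω_3 = e^(-2πi/3)

Computing each X[k]:
X[0] = 6
X[1] = -3
X[2] = -3

X = [6, -3, -3]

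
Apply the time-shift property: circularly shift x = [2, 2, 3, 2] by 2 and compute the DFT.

Time shift by 2: X_shifted[k] = ω_4^(2k) · X[k]
Shifted x = [3, 2, 2, 2]

DFT(x[n-2]) = [9, 1, 1, 1]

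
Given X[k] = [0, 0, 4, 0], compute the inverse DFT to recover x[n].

x[n] = (1/4) Σ(k=0 to 3) X[k] · e^(2πikn/4)

Computing each x[n]:
x[0] = 1
x[1] = -1
x[2] = 1
x[3] = -1

x = [1, -1, 1, -1]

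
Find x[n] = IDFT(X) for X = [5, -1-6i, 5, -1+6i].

x[n] = (1/4) Σ(k=0 to 3) X[k] · e^(2πikn/4)

Computing each x[n]:
x[0] = 2
x[1] = 3
x[2] = 3
x[3] = -3

x = [2, 3, 3, -3]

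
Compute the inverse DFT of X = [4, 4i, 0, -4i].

x[n] = (1/4) Σ(k=0 to 3) X[k] · e^(2πikn/4)

Computing each x[n]:
x[0] = 1
x[1] = -1
x[2] = 1
x[3] = 3

x = [1, -1, 1, 3]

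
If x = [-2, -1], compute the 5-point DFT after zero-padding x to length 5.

Original 2-point DFT: [-3, -1]
Zero-padded 5-point DFT provides frequency interpolation.

DFT_5([x, 0, ...]) = [-3, -2.3090+0.9511i, -1.1910+0.5878i, -1.1910-0.5878i, -2.3090-0.9511i]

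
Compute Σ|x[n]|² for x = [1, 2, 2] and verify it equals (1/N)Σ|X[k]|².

Time domain:
Σ|x[n]|² = |1|² + |2|² + |2|² = 9.0000

Frequency domain:
(1/3)Σ|X[k]|² = (1/3)(|5|² + |-1|² + |-1|²) = (1/3)·27.0000 = 9.0000

Both sides agree, confirming Parseval's theorem.

Σ|x[n]|² = (1/N)Σ|X[k]|² = 9.0000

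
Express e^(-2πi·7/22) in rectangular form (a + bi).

ω_22^7 = e^(-2πi·7/22)
= cos(-2π·7/22) + i·sin(-2π·7/22)
= cos(-14π/22) + i·sin(-14π/22)

ω_22^7 = cos(-14π/22) + i·sin(-14π/22) = -0.4154-0.9096i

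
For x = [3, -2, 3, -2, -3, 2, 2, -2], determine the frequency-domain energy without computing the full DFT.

Parseval: Σ|x[n]|² = (1/N)Σ|X[k]|², so Σ|X[k]|² = N·Σ|x[n]|² = 8·47.0000

Σ|X[k]|² = N·Σ|x[n]|² = 8·47.0000 = 376.0000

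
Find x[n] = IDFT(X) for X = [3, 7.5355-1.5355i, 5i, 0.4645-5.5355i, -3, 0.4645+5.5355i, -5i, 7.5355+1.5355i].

x[n] = (1/8) Σ(k=0 to 7) X[k] · e^(2πikn/8)

Computing each x[n]:
x[0] = 2
x[1] = 2
x[2] = -1
x[3] = 2
x[4] = -2
x[5] = -3
x[6] = 1
x[7] = 2

x = [2, 2, -1, 2, -2, -3, 1, 2]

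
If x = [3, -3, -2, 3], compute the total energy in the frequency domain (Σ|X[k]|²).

Parseval: Σ|x[n]|² = (1/N)Σ|X[k]|², so Σ|X[k]|² = N·Σ|x[n]|² = 4·31.0000

Σ|X[k]|² = N·Σ|x[n]|² = 4·31.0000 = 124.0000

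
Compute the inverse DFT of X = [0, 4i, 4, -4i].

x[n] = (1/4) Σ(k=0 to 3) X[k] · e^(2πikn/4)

Computing each x[n]:
x[0] = 1
x[1] = -3
x[2] = 1
x[3] = 1

x = [1, -3, 1, 1]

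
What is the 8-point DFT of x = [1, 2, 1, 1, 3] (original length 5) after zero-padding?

Original 5-point DFT: [8, 0.9271+0.9511i, -2.4271+0.5878i, -2.4271-0.5878i, 0.9271-0.9511i]
Zero-padded 8-point DFT provides frequency interpolation.

DFT_8([x, 0, ...]) = [8, -1.2929-3.1213i, 3-1i, -2.7071-1.1213i, 2, -2.7071+1.1213i, 3+1i, -1.2929+3.1213i]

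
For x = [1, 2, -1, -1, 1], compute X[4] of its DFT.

X[4] = Σ(n=0 to 4) x[n] · ω_5^(4n) where ω_5 = e^(-2πi/5)
= (1)·ω_5^0 + (2)·ω_5^4 + (-1)·ω_5^8 + (-1)·ω_5^12 + (1)·ω_5^16

X[4] = 3.5451+0.9511i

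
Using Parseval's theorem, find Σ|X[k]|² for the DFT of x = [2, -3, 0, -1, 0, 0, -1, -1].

Parseval: Σ|x[n]|² = (1/N)Σ|X[k]|², so Σ|X[k]|² = N·Σ|x[n]|² = 8·16.0000

Σ|X[k]|² = N·Σ|x[n]|² = 8·16.0000 = 128.0000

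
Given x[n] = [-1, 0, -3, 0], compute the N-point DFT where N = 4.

X[k] = Σ(n=0 to 3) x[n] · ω_4^(nk)
where ω_4 = e^(-2πi/4)

Computing each X[k]:
X[0] = -4
X[1] = 2
X[2] = -4
X[3] = 2

X = [-4, 2, -4, 2]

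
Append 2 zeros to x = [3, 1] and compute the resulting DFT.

Original 2-point DFT: [4, 2]
Zero-padded 4-point DFT provides frequency interpolation.

DFT_4([x, 0, ...]) = [4, 3-1i, 2, 3+1i]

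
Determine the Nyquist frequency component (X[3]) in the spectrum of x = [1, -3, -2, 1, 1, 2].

X[3] = Σ(n=0 to 5) x[n] · ω_6^(3n) where ω_6 = e^(-2πi/6)
= (1)·ω_6^0 + (-3)·ω_6^3 + (-2)·ω_6^6 + (1)·ω_6^9 + (1)·ω_6^12 + (2)·ω_6^15

X[3] = 0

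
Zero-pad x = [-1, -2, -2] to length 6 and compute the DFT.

Original 3-point DFT: [-5, 1, 1]
Zero-padded 6-point DFT provides frequency interpolation.

DFT_6([x, 0, ...]) = [-5, -1.0000+3.4641i, 1, -1, 1, -1.0000-3.4641i]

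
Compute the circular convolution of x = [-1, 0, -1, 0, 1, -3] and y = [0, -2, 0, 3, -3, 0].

(x ⊛ y)[n] = Σ(m=0 to 5) x[m] · y[(n-m) mod 6]

Computing each output sample:
(x ⊛ y)[0] = 9
(x ⊛ y)[1] = 5
(x ⊛ y)[2] = -12
(x ⊛ y)[3] = 8
(x ⊛ y)[4] = 3
(x ⊛ y)[5] = -5

x ⊛ y = [9, 5, -12, 8, 3, -5]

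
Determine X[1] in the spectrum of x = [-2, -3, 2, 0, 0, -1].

X[1] = Σ(n=0 to 5) x[n] · ω_6^(1n) where ω_6 = e^(-2πi/6)
= (-2)·ω_6^0 + (-3)·ω_6^1 + (2)·ω_6^2 + (0)·ω_6^3 + (0)·ω_6^4 + (-1)·ω_6^5

X[1] = -5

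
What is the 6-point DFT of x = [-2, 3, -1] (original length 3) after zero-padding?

Original 3-point DFT: [0, -3.0000-3.4641i, -3.0000+3.4641i]
Zero-padded 6-point DFT provides frequency interpolation.

DFT_6([x, 0, ...]) = [0, -1.7321i, -3.0000-3.4641i, -6, -3.0000+3.4641i, 1.7321i]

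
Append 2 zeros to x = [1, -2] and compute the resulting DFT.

Original 2-point DFT: [-1, 3]
Zero-padded 4-point DFT provides frequency interpolation.

DFT_4([x, 0, ...]) = [-1, 1+2i, 3, 1-2i]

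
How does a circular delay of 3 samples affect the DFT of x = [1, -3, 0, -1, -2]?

Time shift by 3: X_shifted[k] = ω_5^(3k) · X[k]
Shifted x = [0, -1, -2, 1, -3]

DFT(x[n-3]) = [-5, -0.4271-0.1388i, 2.9271-4.0287i, 2.9271+4.0287i, -0.4271+0.1388i]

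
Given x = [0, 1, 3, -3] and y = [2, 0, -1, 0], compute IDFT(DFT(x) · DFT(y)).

(x ⊛ y)[n] = Σ(m=0 to 3) x[m] · y[(n-m) mod 4]

Computing each output sample:
(x ⊛ y)[0] = -3
(x ⊛ y)[1] = 5
(x ⊛ y)[2] = 6
(x ⊛ y)[3] = -7

x ⊛ y = [-3, 5, 6, -7]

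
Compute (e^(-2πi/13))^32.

Since ω_13^13 = 1, powers reduce modulo 13.
32 mod 13 = 6
So ω_13^32 = ω_13^6 = e^(-2πi·6/13)

ω_13^32 = ω_13^6 = -0.9709-0.2393i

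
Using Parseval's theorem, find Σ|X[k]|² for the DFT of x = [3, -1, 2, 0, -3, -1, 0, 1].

Parseval: Σ|x[n]|² = (1/N)Σ|X[k]|², so Σ|X[k]|² = N·Σ|x[n]|² = 8·25.0000

Σ|X[k]|² = N·Σ|x[n]|² = 8·25.0000 = 200.0000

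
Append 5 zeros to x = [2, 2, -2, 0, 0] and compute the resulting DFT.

Original 5-point DFT: [2, 4.2361-0.7265i, -0.2361-3.0777i, -0.2361+3.0777i, 4.2361+0.7265i]
Zero-padded 10-point DFT provides frequency interpolation.

DFT_10([x, 0, ...]) = [2, 3.0000+0.7265i, 4.2361-0.7265i, 3.0000-3.0777i, -0.2361-3.0777i, -2, -0.2361+3.0777i, 3.0000+3.0777i, 4.2361+0.7265i, 3.0000-0.7265i]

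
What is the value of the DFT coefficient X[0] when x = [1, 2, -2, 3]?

X[0] = Σ(n=0 to 3) x[n] · ω_4^0 = Σ x[n]
= (1) + (2) + (-2) + (3)

X[0] = 4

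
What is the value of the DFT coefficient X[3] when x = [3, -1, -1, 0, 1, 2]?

X[3] = Σ(n=0 to 5) x[n] · ω_6^(3n) where ω_6 = e^(-2πi/6)
= (3)·ω_6^0 + (-1)·ω_6^3 + (-1)·ω_6^6 + (0)·ω_6^9 + (1)·ω_6^12 + (2)·ω_6^15

X[3] = 2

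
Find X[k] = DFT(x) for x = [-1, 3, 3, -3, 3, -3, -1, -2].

X[k] = Σ(n=0 to 7) x[n] · ω_8^(nk)
where ω_8 = e^(-2πi/8)

Computing each X[k]:
X[0] = -1
X[1] = 0.9497-7.5355i
X[2] = -5i
X[3] = -8.9497+0.4645i
X[4] = 9
X[5] = -8.9497-0.4645i
X[6] = 5i
X[7] = 0.9497+7.5355i

X = [-1, 0.9497-7.5355i, -5i, -8.9497+0.4645i, 9, -8.9497-0.4645i, 5i, 0.9497+7.5355i]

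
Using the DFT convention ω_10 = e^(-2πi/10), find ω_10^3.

ω_10^3 = e^(-2πi·3/10)
= cos(-2π·3/10) + i·sin(-2π·3/10)
= cos(-6π/10) + i·sin(-6π/10)

ω_10^3 = cos(-6π/10) + i·sin(-6π/10) = -0.3090-0.9511i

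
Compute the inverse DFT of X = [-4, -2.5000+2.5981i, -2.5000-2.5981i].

x[n] = (1/3) Σ(k=0 to 2) X[k] · e^(2πikn/3)

Computing each x[n]:
x[0] = -3
x[1] = -2
x[2] = 1

x = [-3, -2, 1]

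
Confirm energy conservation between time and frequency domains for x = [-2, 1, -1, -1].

Time domain:
Σ|x[n]|² = |-2|² + |1|² + |-1|² + |-1|² = 7.0000

Frequency domain:
(1/4)Σ|X[k]|² = (1/4)(|-3|² + |-1-2i|² + |-3|² + |-1+2i|²) = (1/4)·28.0000 = 7.0000

Both sides agree, confirming Parseval's theorem.

Σ|x[n]|² = (1/N)Σ|X[k]|² = 7.0000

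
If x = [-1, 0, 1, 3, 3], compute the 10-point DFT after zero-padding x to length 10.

Original 5-point DFT: [6, -3.3090+4.0287i, -2.1910-0.1388i, -2.1910+0.1388i, -3.3090-4.0287i]
Zero-padded 10-point DFT provides frequency interpolation.

DFT_10([x, 0, ...]) = [6, -4.0451-5.5676i, -3.3090+4.0287i, 1.5451-0.5020i, -2.1910-0.1388i, 0, -2.1910+0.1388i, 1.5451+0.5020i, -3.3090-4.0287i, -4.0451+5.5676i]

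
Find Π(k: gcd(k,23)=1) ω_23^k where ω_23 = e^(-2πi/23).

The primitive 23rd roots of unity are ω_23^k for k coprime to 23: k ∈ {1, 2, 3, 4, 5, 6, 7, 8, 9, 10, 11, 12, 13, 14, 15, 16, 17, 18, 19, 20, 21, 22}
Their product equals the constant term of the cyclotomic polynomial Φ_23(x) up to sign.
For n ≥ 3, the product of all primitive nth roots of unity is 1. (For n=1 it is 1; for n=2 it is -1.)

1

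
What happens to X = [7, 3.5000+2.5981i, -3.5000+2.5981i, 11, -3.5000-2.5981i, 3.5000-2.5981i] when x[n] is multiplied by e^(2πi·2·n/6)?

Modulation property: DFT(ω_6^(-2n)·x[n]) = X[(k-2) mod 6], so circularly shift X by 2 positions.

X[k-2] = [-3.5000-2.5981i, 3.5000-2.5981i, 7, 3.5000+2.5981i, -3.5000+2.5981i, 11]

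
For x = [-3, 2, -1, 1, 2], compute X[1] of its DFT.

X[1] = Σ(n=0 to 4) x[n] · ω_5^(1n) where ω_5 = e^(-2πi/5)
= (-3)·ω_5^0 + (2)·ω_5^1 + (-1)·ω_5^2 + (1)·ω_5^3 + (2)·ω_5^4

X[1] = -1.7639+1.1756i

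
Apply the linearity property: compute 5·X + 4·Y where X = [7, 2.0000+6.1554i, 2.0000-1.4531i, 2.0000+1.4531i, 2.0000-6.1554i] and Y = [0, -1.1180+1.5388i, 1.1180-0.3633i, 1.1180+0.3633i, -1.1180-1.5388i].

By linearity: DFT(5x + 4y) = 5·DFT(x) + 4·DFT(y)
= 5·[7, 2.0000+6.1554i, 2.0000-1.4531i, 2.0000+1.4531i, 2.0000-6.1554i] + 4·[0, -1.1180+1.5388i, 1.1180-0.3633i, 1.1180+0.3633i, -1.1180-1.5388i]

Computing element-wise:
Z[0] = 5·(7) + 4·(0) = 35
Z[1] = 5·(2.0000+6.1554i) + 4·(-1.1180+1.5388i) = 5.5280+36.9322i
Z[2] = 5·(2.0000-1.4531i) + 4·(1.1180-0.3633i) = 14.4720-8.7187i
Z[3] = 5·(2.0000+1.4531i) + 4·(1.1180+0.3633i) = 14.4720+8.7187i
Z[4] = 5·(2.0000-6.1554i) + 4·(-1.1180-1.5388i) = 5.5280-36.9322i

DFT(5x + 4y) = 5·X + 4·Y = [35, 5.5280+36.9322i, 14.4720-8.7187i, 14.4720+8.7187i, 5.5280-36.9322i]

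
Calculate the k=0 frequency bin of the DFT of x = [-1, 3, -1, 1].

X[0] = Σ(n=0 to 3) x[n] · ω_4^0 = Σ x[n]
= (-1) + (3) + (-1) + (1)

X[0] = 2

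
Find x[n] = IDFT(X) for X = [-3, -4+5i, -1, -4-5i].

x[n] = (1/4) Σ(k=0 to 3) X[k] · e^(2πikn/4)

Computing each x[n]:
x[0] = -3
x[1] = -3
x[2] = 1
x[3] = 2

x = [-3, -3, 1, 2]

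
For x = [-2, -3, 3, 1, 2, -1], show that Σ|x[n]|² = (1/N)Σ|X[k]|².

Time domain:
Σ|x[n]|² = |-2|² + |-3|² + |3|² + |1|² + |2|² + |-1|² = 28.0000

Frequency domain:
(1/6)Σ|X[k]|² = (1/6)(|0|² + |-7.5000+0.8660i|² + |-1.5000+2.5981i|² + |6|² + |-1.5000-2.5981i|² + |-7.5000-0.8660i|²) = (1/6)·168.0000 = 28.0000

Both sides agree, confirming Parseval's theorem.

Σ|x[n]|² = (1/N)Σ|X[k]|² = 28.0000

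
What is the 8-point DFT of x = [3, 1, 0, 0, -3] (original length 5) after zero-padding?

Original 5-point DFT: [1, 2.3820-3.8042i, 4.6180-2.3511i, 4.6180+2.3511i, 2.3820+3.8042i]
Zero-padded 8-point DFT provides frequency interpolation.

DFT_8([x, 0, ...]) = [1, 6.7071-0.7071i, -1i, 5.2929-0.7071i, -1, 5.2929+0.7071i, 1i, 6.7071+0.7071i]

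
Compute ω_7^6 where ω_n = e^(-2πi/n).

ω_7^6 = e^(-2πi·6/7)
= cos(-2π·6/7) + i·sin(-2π·6/7)
= cos(-12π/7) + i·sin(-12π/7)

ω_7^6 = cos(-12π/7) + i·sin(-12π/7) = 0.6235+0.7818i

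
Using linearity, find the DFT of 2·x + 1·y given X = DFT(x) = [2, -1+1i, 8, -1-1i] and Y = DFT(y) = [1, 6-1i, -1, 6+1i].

By linearity: DFT(2x + 1y) = 2·DFT(x) + 1·DFT(y)
= 2·[2, -1+1i, 8, -1-1i] + 1·[1, 6-1i, -1, 6+1i]

Computing element-wise:
Z[0] = 2·(2) + 1·(1) = 5
Z[1] = 2·(-1+1i) + 1·(6-1i) = 4+1i
Z[2] = 2·(8) + 1·(-1) = 15
Z[3] = 2·(-1-1i) + 1·(6+1i) = 4-1i

DFT(2x + 1y) = 2·X + 1·Y = [5, 4+1i, 15, 4-1i]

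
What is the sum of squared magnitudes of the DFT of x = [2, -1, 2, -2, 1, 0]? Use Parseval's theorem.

Parseval: Σ|x[n]|² = (1/N)Σ|X[k]|², so Σ|X[k]|² = N·Σ|x[n]|² = 6·14.0000

Σ|X[k]|² = N·Σ|x[n]|² = 6·14.0000 = 84.0000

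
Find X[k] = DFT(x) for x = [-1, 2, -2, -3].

X[k] = Σ(n=0 to 3) x[n] · ω_4^(nk)
where ω_4 = e^(-2πi/4)

Computing each X[k]:
X[0] = -4
X[1] = 1-5i
X[2] = -2
X[3] = 1+5i

X = [-4, 1-5i, -2, 1+5i]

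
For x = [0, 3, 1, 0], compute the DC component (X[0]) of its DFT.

X[0] = Σ(n=0 to 3) x[n] · ω_4^0 = Σ x[n]
= (0) + (3) + (1) + (0)

X[0] = 4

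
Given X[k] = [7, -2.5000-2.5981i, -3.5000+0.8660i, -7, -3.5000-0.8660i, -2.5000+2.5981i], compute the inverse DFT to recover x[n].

x[n] = (1/6) Σ(k=0 to 5) X[k] · e^(2πikn/6)

Computing each x[n]:
x[0] = -2
x[1] = 3
x[2] = 2
x[3] = 2
x[4] = 0
x[5] = 2

x = [-2, 3, 2, 2, 0, 2]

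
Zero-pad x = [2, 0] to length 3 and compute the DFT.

Original 2-point DFT: [2, 2]
Zero-padded 3-point DFT provides frequency interpolation.

DFT_3([x, 0, ...]) = [2, 2, 2]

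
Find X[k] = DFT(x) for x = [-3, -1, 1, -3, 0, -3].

X[k] = Σ(n=0 to 5) x[n] · ω_6^(nk)
where ω_6 = e^(-2πi/6)

Computing each X[k]:
X[0] = -9
X[1] = -2.5000-2.5981i
X[2] = -4.5000-0.8660i
X[3] = 5
X[4] = -4.5000+0.8660i
X[5] = -2.5000+2.5981i

X = [-9, -2.5000-2.5981i, -4.5000-0.8660i, 5, -4.5000+0.8660i, -2.5000+2.5981i]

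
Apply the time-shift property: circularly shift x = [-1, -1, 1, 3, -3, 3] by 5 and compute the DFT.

Time shift by 5: X_shifted[k] = ω_6^(5k) · X[k]
Shifted x = [-1, 1, 3, -3, 3, -1]

DFT(x[n-5]) = [2, -1.0000-1.7321i, -7.0000-1.7321i, 8, -7.0000+1.7321i, -1.0000+1.7321i]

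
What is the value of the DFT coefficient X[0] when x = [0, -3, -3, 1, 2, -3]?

X[0] = Σ(n=0 to 5) x[n] · ω_6^0 = Σ x[n]
= (0) + (-3) + (-3) + (1) + (2) + (-3)

X[0] = -6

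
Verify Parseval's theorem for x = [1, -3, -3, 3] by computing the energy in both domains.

Time domain:
Σ|x[n]|² = |1|² + |-3|² + |-3|² + |3|² = 28.0000

Frequency domain:
(1/4)Σ|X[k]|² = (1/4)(|-2|² + |4+6i|² + |-2|² + |4-6i|²) = (1/4)·112.0000 = 28.0000

Both sides agree, confirming Parseval's theorem.

Σ|x[n]|² = (1/N)Σ|X[k]|² = 28.0000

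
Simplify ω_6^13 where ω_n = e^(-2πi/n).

Since ω_6^6 = 1, powers reduce modulo 6.
13 mod 6 = 1
So ω_6^13 = ω_6^1 = e^(-2πi·1/6)

ω_6^13 = ω_6^1 = 0.5000-0.8660i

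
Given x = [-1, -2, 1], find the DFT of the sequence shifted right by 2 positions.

Time shift by 2: X_shifted[k] = ω_3^(2k) · X[k]
Shifted x = [-2, 1, -1]

DFT(x[n-2]) = [-2, -2.0000-1.7321i, -2.0000+1.7321i]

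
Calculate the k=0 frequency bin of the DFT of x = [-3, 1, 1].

X[0] = Σ(n=0 to 2) x[n] · ω_3^0 = Σ x[n]
= (-3) + (1) + (1)

X[0] = -1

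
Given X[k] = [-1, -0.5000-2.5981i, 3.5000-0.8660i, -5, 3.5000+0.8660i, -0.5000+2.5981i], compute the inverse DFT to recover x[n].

x[n] = (1/6) Σ(k=0 to 5) X[k] · e^(2πikn/6)

Computing each x[n]:
x[0] = 0
x[1] = 1
x[2] = -1
x[3] = 2
x[4] = -2
x[5] = -1

x = [0, 1, -1, 2, -2, -1]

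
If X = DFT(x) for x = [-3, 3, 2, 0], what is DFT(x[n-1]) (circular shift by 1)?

Time shift by 1: X_shifted[k] = ω_4^(1k) · X[k]
Shifted x = [0, -3, 3, 2]

DFT(x[n-1]) = [2, -3+5i, 4, -3-5i]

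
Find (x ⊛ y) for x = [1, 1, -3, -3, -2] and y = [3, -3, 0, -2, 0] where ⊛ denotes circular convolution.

(x ⊛ y)[n] = Σ(m=0 to 4) x[m] · y[(n-m) mod 5]

Computing each output sample:
(x ⊛ y)[0] = 15
(x ⊛ y)[1] = 6
(x ⊛ y)[2] = -8
(x ⊛ y)[3] = -2
(x ⊛ y)[4] = 1

x ⊛ y = [15, 6, -8, -2, 1]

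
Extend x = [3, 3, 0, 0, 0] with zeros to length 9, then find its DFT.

Original 5-point DFT: [6, 3.9271-2.8532i, 0.5729-1.7634i, 0.5729+1.7634i, 3.9271+2.8532i]
Zero-padded 9-point DFT provides frequency interpolation.

DFT_9([x, 0, ...]) = [6, 5.2981-1.9284i, 3.5209-2.9544i, 1.5000-2.5981i, 0.1809-1.0261i, 0.1809+1.0261i, 1.5000+2.5981i, 3.5209+2.9544i, 5.2981+1.9284i]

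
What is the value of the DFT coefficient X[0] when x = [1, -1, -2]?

X[0] = Σ(n=0 to 2) x[n] · ω_3^0 = Σ x[n]
= (1) + (-1) + (-2)

X[0] = -2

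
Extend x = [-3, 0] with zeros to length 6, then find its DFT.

Original 2-point DFT: [-3, -3]
Zero-padded 6-point DFT provides frequency interpolation.

DFT_6([x, 0, ...]) = [-3, -3, -3, -3, -3, -3]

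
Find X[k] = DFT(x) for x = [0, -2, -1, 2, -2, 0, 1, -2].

X[k] = Σ(n=0 to 7) x[n] · ω_8^(nk)
where ω_8 = e^(-2πi/8)

Computing each X[k]:
X[0] = -4
X[1] = -2.2426+0.5858i
X[2] = -2+2i
X[3] = 6.2426-3.4142i
X[4] = 0
X[5] = 6.2426+3.4142i
X[6] = -2-2i
X[7] = -2.2426-0.5858i

X = [-4, -2.2426+0.5858i, -2+2i, 6.2426-3.4142i, 0, 6.2426+3.4142i, -2-2i, -2.2426-0.5858i]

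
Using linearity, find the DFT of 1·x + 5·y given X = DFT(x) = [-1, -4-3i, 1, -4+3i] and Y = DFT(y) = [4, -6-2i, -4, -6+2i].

By linearity: DFT(1x + 5y) = 1·DFT(x) + 5·DFT(y)
= 1·[-1, -4-3i, 1, -4+3i] + 5·[4, -6-2i, -4, -6+2i]

Computing element-wise:
Z[0] = 1·(-1) + 5·(4) = 19
Z[1] = 1·(-4-3i) + 5·(-6-2i) = -34-13i
Z[2] = 1·(1) + 5·(-4) = -19
Z[3] = 1·(-4+3i) + 5·(-6+2i) = -34+13i

DFT(1x + 5y) = 1·X + 5·Y = [19, -34-13i, -19, -34+13i]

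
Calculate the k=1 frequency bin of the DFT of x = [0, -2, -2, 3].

X[1] = Σ(n=0 to 3) x[n] · ω_4^(1n) where ω_4 = e^(-2πi/4)
= (0)·ω_4^0 + (-2)·ω_4^1 + (-2)·ω_4^2 + (3)·ω_4^3

X[1] = 2+5i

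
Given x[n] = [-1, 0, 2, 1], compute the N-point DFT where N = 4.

X[k] = Σ(n=0 to 3) x[n] · ω_4^(nk)
where ω_4 = e^(-2πi/4)

Computing each X[k]:
X[0] = 2
X[1] = -3+1i
X[2] = 0
X[3] = -3-1i

X = [2, -3+1i, 0, -3-1i]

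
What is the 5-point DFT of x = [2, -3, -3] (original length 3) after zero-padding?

Original 3-point DFT: [-4, 5, 5]
Zero-padded 5-point DFT provides frequency interpolation.

DFT_5([x, 0, ...]) = [-4, 3.5000+4.6165i, 3.5000-1.0898i, 3.5000+1.0898i, 3.5000-4.6165i]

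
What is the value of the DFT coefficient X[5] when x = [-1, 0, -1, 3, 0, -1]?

X[5] = Σ(n=0 to 5) x[n] · ω_6^(5n) where ω_6 = e^(-2πi/6)
= (-1)·ω_6^0 + (0)·ω_6^5 + (-1)·ω_6^10 + (3)·ω_6^15 + (0)·ω_6^20 + (-1)·ω_6^25

X[5] = -4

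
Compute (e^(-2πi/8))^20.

Since ω_8^8 = 1, powers reduce modulo 8.
20 mod 8 = 4
So ω_8^20 = ω_8^4 = e^(-2πi·4/8)

ω_8^20 = ω_8^4 = -1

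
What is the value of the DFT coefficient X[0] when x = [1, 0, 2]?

X[0] = Σ(n=0 to 2) x[n] · ω_3^0 = Σ x[n]
= (1) + (0) + (2)

X[0] = 3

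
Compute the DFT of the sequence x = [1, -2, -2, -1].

X[k] = Σ(n=0 to 3) x[n] · ω_4^(nk)
where ω_4 = e^(-2πi/4)

Computing each X[k]:
X[0] = -4
X[1] = 3+1i
X[2] = 2
X[3] = 3-1i

X = [-4, 3+1i, 2, 3-1i]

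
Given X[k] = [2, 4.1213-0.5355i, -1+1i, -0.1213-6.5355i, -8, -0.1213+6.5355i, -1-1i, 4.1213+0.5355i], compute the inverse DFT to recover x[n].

x[n] = (1/8) Σ(k=0 to 7) X[k] · e^(2πikn/8)

Computing each x[n]:
x[0] = 0
x[1] = 3
x[2] = -2
x[3] = 2
x[4] = -2
x[5] = -1
x[6] = 1
x[7] = 1

x = [0, 3, -2, 2, -2, -1, 1, 1]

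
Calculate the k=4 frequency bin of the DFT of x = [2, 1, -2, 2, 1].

X[4] = Σ(n=0 to 4) x[n] · ω_5^(4n) where ω_5 = e^(-2πi/5)
= (2)·ω_5^0 + (1)·ω_5^4 + (-2)·ω_5^8 + (2)·ω_5^12 + (1)·ω_5^16

X[4] = 2.6180-2.3511i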